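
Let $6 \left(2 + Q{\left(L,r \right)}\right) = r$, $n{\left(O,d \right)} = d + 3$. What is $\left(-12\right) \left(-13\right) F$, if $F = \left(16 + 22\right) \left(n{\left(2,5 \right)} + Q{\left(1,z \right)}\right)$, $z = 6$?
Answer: $41496$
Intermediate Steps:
$n{\left(O,d \right)} = 3 + d$
$Q{\left(L,r \right)} = -2 + \frac{r}{6}$
$F = 266$ ($F = \left(16 + 22\right) \left(\left(3 + 5\right) + \left(-2 + \frac{1}{6} \cdot 6\right)\right) = 38 \left(8 + \left(-2 + 1\right)\right) = 38 \left(8 - 1\right) = 38 \cdot 7 = 266$)
$\left(-12\right) \left(-13\right) F = \left(-12\right) \left(-13\right) 266 = 156 \cdot 266 = 41496$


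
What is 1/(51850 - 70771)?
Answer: -1/18921 ≈ -5.2851e-5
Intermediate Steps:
1/(51850 - 70771) = 1/(-18921) = -1/18921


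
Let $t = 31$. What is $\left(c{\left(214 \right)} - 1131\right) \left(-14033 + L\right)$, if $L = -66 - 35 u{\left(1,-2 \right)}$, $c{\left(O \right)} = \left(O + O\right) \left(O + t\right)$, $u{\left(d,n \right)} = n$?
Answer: $-1455214141$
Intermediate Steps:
$c{\left(O \right)} = 2 O \left(31 + O\right)$ ($c{\left(O \right)} = \left(O + O\right) \left(O + 31\right) = 2 O \left(31 + O\right)$)
$L = 4$ ($L = -66 - -70 = -66 + 70 = 4$)
$\left(c{\left(214 \right)} - 1131\right) \left(-14033 + L\right) = \left(2 \cdot 214 \left(31 + 214\right) - 1131\right) \left(-14033 + 4\right) = \left(2 \cdot 214 \cdot 245 - 1131\right) \left(-14029\right) = \left(104860 - 1131\right) \left(-14029\right) = 103729 \left(-14029\right) = -1455214141$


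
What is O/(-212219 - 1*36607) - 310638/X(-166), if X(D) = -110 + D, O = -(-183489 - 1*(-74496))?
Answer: 46657445/41471 ≈ 1125.1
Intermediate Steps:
O = 108993 (O = -(-183489 + 74496) = -1*(-108993) = 108993)
O/(-212219 - 1*36607) - 310638/X(-166) = 108993/(-212219 - 1*36607) - 310638/(-110 - 166) = 108993/(-212219 - 36607) - 310638/(-276) = 108993/(-248826) - 310638*(-1/276) = 108993*(-1/248826) + 2251/2 = -36331/82942 + 2251/2 = 46657445/41471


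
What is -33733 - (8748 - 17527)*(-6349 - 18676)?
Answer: -219728208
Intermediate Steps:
-33733 - (8748 - 17527)*(-6349 - 18676) = -33733 - (-8779)*(-25025) = -33733 - 1*219694475 = -33733 - 219694475 = -219728208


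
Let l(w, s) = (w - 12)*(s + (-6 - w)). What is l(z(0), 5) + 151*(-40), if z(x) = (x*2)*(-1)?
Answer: -6028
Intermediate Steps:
z(x) = -2*x (z(x) = (2*x)*(-1) = -2*x)
l(w, s) = (-12 + w)*(-6 + s - w)
l(z(0), 5) + 151*(-40) = (72 - (-2*0)**2 - 12*5 + 6*(-2*0) + 5*(-2*0)) + 151*(-40) = (72 - 1*0**2 - 60 + 6*0 + 5*0) - 6040 = (72 - 1*0 - 60 + 0 + 0) - 6040 = (72 + 0 - 60 + 0 + 0) - 6040 = 12 - 6040 = -6028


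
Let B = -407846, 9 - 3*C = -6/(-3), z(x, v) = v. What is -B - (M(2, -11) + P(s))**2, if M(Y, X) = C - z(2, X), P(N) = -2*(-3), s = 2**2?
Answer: 3667250/9 ≈ 4.0747e+5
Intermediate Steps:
s = 4
C = 7/3 (C = 3 - (-2)/(-3) = 3 - (-2)*(-1)/3 = 3 - 1/3*2 = 3 - 2/3 = 7/3 ≈ 2.3333)
P(N) = 6
M(Y, X) = 7/3 - X
-B - (M(2, -11) + P(s))**2 = -1*(-407846) - ((7/3 - 1*(-11)) + 6)**2 = 407846 - ((7/3 + 11) + 6)**2 = 407846 - (40/3 + 6)**2 = 407846 - (58/3)**2 = 407846 - 1*3364/9 = 407846 - 3364/9 = 3667250/9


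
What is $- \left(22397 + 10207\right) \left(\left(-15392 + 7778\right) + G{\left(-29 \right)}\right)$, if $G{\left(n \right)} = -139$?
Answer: $252778812$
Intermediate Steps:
$- \left(22397 + 10207\right) \left(\left(-15392 + 7778\right) + G{\left(-29 \right)}\right) = - \left(22397 + 10207\right) \left(\left(-15392 + 7778\right) - 139\right) = - 32604 \left(-7614 - 139\right) = - 32604 \left(-7753\right) = \left(-1\right) \left(-252778812\right) = 252778812$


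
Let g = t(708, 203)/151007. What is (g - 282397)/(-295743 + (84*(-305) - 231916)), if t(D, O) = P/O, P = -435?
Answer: 298507466468/584843013671 ≈ 0.51041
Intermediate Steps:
t(D, O) = -435/O
g = -15/1057049 (g = -435/203/151007 = -435*1/203*(1/151007) = -15/7*1/151007 = -15/1057049 ≈ -1.4190e-5)
(g - 282397)/(-295743 + (84*(-305) - 231916)) = (-15/1057049 - 282397)/(-295743 + (84*(-305) - 231916)) = -298507466468/(1057049*(-295743 + (-25620 - 231916))) = -298507466468/(1057049*(-295743 - 257536)) = -298507466468/1057049/(-553279) = -298507466468/1057049*(-1/553279) = 298507466468/584843013671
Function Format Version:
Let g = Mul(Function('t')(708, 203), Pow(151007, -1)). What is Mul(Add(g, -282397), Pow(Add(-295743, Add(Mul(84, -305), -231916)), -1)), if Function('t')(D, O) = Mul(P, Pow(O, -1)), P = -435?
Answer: Rational(298507466468, 584843013671) ≈ 0.51041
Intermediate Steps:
Function('t')(D, O) = Mul(-435, Pow(O, -1))
g = Rational(-15, 1057049) (g = Mul(Mul(-435, Pow(203, -1)), Pow(151007, -1)) = Mul(Mul(-435, Rational(1, 203)), Rational(1, 151007)) = Mul(Rational(-15, 7), Rational(1, 151007)) = Rational(-15, 1057049) ≈ -1.4190e-5)
Mul(Add(g, -282397), Pow(Add(-295743, Add(Mul(84, -305), -231916)), -1)) = Mul(Add(Rational(-15, 1057049), -282397), Pow(Add(-295743, Add(Mul(84, -305), -231916)), -1)) = Mul(Rational(-298507466468, 1057049), Pow(Add(-295743, Add(-25620, -231916)), -1)) = Mul(Rational(-298507466468, 1057049), Pow(Add(-295743, -257536), -1)) = Mul(Rational(-298507466468, 1057049), Pow(-553279, -1)) = Mul(Rational(-298507466468, 1057049), Rational(-1, 553279)) = Rational(298507466468, 584843013671)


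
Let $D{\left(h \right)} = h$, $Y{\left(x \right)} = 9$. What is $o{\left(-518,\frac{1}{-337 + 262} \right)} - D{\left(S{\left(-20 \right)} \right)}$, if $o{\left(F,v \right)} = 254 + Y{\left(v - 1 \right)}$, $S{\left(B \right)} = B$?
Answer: $283$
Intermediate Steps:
$o{\left(F,v \right)} = 263$ ($o{\left(F,v \right)} = 254 + 9 = 263$)
$o{\left(-518,\frac{1}{-337 + 262} \right)} - D{\left(S{\left(-20 \right)} \right)} = 263 - -20 = 263 + 20 = 283$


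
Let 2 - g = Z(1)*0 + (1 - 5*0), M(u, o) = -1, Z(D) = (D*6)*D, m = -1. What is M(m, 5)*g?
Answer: -1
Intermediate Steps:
Z(D) = 6*D² (Z(D) = (6*D)*D = 6*D²)
g = 1 (g = 2 - ((6*1²)*0 + (1 - 5*0)) = 2 - ((6*1)*0 + (1 + 0)) = 2 - (6*0 + 1) = 2 - (0 + 1) = 2 - 1*1 = 2 - 1 = 1)
M(m, 5)*g = -1*1 = -1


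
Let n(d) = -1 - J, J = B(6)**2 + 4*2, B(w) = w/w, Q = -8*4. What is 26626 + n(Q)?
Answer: 26616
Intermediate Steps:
Q = -32
B(w) = 1
J = 9 (J = 1**2 + 4*2 = 1 + 8 = 9)
n(d) = -10 (n(d) = -1 - 1*9 = -1 - 9 = -10)
26626 + n(Q) = 26626 - 10 = 26616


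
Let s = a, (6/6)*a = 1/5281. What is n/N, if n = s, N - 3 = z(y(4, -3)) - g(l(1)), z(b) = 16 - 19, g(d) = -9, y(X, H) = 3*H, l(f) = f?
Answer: 1/47529 ≈ 2.1040e-5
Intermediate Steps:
z(b) = -3
a = 1/5281 ≈ 0.00018936
s = 1/5281 ≈ 0.00018936
N = 9 (N = 3 + (-3 - 1*(-9)) = 3 + (-3 + 9) = 3 + 6 = 9)
n = 1/5281 ≈ 0.00018936
n/N = (1/5281)/9 = (1/5281)*(1/9) = 1/47529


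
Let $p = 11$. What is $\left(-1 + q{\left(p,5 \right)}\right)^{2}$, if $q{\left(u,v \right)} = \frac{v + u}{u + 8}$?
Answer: $\frac{9}{361} \approx 0.024931$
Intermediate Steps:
$q{\left(u,v \right)} = \frac{u + v}{8 + u}$
$\left(-1 + q{\left(p,5 \right)}\right)^{2} = \left(-1 + \frac{11 + 5}{8 + 11}\right)^{2} = \left(-1 + \frac{1}{19} \cdot 16\right)^{2} = \left(-1 + \frac{16}{19}\right)^{2} = \left(- \frac{3}{19}\right)^{2} = \frac{9}{361}$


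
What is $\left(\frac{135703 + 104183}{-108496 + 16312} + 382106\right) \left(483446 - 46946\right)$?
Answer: $\frac{640633219302375}{3841} \approx 1.6679 \cdot 10^{11}$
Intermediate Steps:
$\left(\frac{135703 + 104183}{-108496 + 16312} + 382106\right) \left(483446 - 46946\right) = \left(\frac{239886}{-92184} + 382106\right) 436500 = \left(239886 \left(- \frac{1}{92184}\right) + 382106\right) 436500 = \left(- \frac{39981}{15364} + 382106\right) 436500 = \frac{5870636603}{15364} \cdot 436500 = \frac{640633219302375}{3841}$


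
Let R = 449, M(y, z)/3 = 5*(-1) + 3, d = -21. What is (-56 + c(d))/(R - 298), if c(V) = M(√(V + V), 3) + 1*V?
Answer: -83/151 ≈ -0.54967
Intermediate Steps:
M(y, z) = -6 (M(y, z) = 3*(5*(-1) + 3) = 3*(-5 + 3) = 3*(-2) = -6)
c(V) = -6 + V (c(V) = -6 + 1*V = -6 + V)
(-56 + c(d))/(R - 298) = (-56 + (-6 - 21))/(449 - 298) = (-56 - 27)/151 = -83*1/151 = -83/151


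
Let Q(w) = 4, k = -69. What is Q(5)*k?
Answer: -276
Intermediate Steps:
Q(5)*k = 4*(-69) = -276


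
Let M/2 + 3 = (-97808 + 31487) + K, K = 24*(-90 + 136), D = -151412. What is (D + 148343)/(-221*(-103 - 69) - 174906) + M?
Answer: -17856450291/136894 ≈ -1.3044e+5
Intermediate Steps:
K = 1104 (K = 24*46 = 1104)
M = -130440 (M = -6 + 2*((-97808 + 31487) + 1104) = -6 + 2*(-66321 + 1104) = -6 + 2*(-65217) = -6 - 130434 = -130440)
(D + 148343)/(-221*(-103 - 69) - 174906) + M = (-151412 + 148343)/(-221*(-103 - 69) - 174906) - 130440 = -3069/(-221*(-172) - 174906) - 130440 = -3069/(38012 - 174906) - 130440 = -3069/(-136894) - 130440 = -3069*(-1/136894) - 130440 = 3069/136894 - 130440 = -17856450291/136894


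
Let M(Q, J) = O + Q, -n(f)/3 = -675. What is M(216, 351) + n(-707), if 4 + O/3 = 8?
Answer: 2253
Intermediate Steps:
O = 12 (O = -12 + 3*8 = -12 + 24 = 12)
n(f) = 2025 (n(f) = -3*(-675) = 2025)
M(Q, J) = 12 + Q
M(216, 351) + n(-707) = (12 + 216) + 2025 = 228 + 2025 = 2253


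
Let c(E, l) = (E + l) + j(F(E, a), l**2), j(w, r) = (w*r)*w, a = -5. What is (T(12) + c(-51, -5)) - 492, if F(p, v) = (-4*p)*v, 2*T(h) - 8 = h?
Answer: 26009462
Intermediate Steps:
T(h) = 4 + h/2
F(p, v) = -4*p*v
j(w, r) = r*w**2 (j(w, r) = (r*w)*w = r*w**2)
c(E, l) = E + l + 400*E**2*l**2 (c(E, l) = (E + l) + l**2*(-4*E*(-5))**2 = (E + l) + l**2*(20*E)**2 = (E + l) + l**2*(400*E**2) = (E + l) + 400*E**2*l**2 = E + l + 400*E**2*l**2)
(T(12) + c(-51, -5)) - 492 = ((4 + (1/2)*12) + (-51 - 5 + 400*(-51)**2*(-5)**2)) - 492 = ((4 + 6) + (-51 - 5 + 400*2601*25)) - 492 = (10 + (-51 - 5 + 26010000)) - 492 = (10 + 26009944) - 492 = 26009954 - 492 = 26009462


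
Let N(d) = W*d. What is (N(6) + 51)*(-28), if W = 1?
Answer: -1596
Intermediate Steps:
N(d) = d (N(d) = 1*d = d)
(N(6) + 51)*(-28) = (6 + 51)*(-28) = 57*(-28) = -1596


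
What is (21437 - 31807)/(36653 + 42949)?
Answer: -5185/39801 ≈ -0.13027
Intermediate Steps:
(21437 - 31807)/(36653 + 42949) = -10370/79602 = -10370*1/79602 = -5185/39801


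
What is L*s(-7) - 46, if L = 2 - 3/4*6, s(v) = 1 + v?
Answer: -31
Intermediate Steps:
L = -5/2 (L = 2 - 3*1/4*6 = 2 - 3/4*6 = 2 - 9/2 = -5/2 ≈ -2.5000)
L*s(-7) - 46 = -5*(1 - 7)/2 - 46 = -5/2*(-6) - 46 = 15 - 46 = -31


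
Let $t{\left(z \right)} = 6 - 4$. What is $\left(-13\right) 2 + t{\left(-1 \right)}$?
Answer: $-24$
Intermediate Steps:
$t{\left(z \right)} = 2$
$\left(-13\right) 2 + t{\left(-1 \right)} = \left(-13\right) 2 + 2 = -26 + 2 = -24$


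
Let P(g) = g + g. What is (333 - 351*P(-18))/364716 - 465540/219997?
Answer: -1686229753/810468948 ≈ -2.0806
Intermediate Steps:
P(g) = 2*g
(333 - 351*P(-18))/364716 - 465540/219997 = (333 - 702*(-18))/364716 - 465540/219997 = (333 - 351*(-36))*(1/364716) - 465540*1/219997 = (333 + 12636)*(1/364716) - 465540/219997 = 12969*(1/364716) - 465540/219997 = 131/3684 - 465540/219997 = -1686229753/810468948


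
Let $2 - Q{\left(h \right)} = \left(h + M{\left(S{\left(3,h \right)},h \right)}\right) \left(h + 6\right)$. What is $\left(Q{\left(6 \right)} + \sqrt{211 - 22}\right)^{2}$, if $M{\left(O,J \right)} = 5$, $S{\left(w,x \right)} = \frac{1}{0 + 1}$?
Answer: $17089 - 780 \sqrt{21} \approx 13515.0$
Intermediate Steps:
$S{\left(w,x \right)} = 1$ ($S{\left(w,x \right)} = 1^{-1} = 1$)
$Q{\left(h \right)} = 2 - \left(5 + h\right) \left(6 + h\right)$ ($Q{\left(h \right)} = 2 - \left(h + 5\right) \left(h + 6\right) = 2 - \left(5 + h\right) \left(6 + h\right)$)
$\left(Q{\left(6 \right)} + \sqrt{211 - 22}\right)^{2} = \left(\left(-28 - 6^{2} - 66\right) + \sqrt{211 - 22}\right)^{2} = \left(\left(-28 - 36 - 66\right) + \sqrt{189}\right)^{2} = \left(\left(-28 - 36 - 66\right) + 3 \sqrt{21}\right)^{2} = \left(-130 + 3 \sqrt{21}\right)^{2}$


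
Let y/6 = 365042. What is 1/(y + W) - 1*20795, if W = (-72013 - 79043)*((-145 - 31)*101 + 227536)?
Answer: -658854562624861/31683316308 ≈ -20795.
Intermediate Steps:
y = 2190252 (y = 6*365042 = 2190252)
W = -31685506560 (W = -151056*(-176*101 + 227536) = -151056*(-17776 + 227536) = -151056*209760 = -31685506560)
1/(y + W) - 1*20795 = 1/(2190252 - 31685506560) - 1*20795 = 1/(-31683316308) - 20795 = -1/31683316308 - 20795 = -658854562624861/31683316308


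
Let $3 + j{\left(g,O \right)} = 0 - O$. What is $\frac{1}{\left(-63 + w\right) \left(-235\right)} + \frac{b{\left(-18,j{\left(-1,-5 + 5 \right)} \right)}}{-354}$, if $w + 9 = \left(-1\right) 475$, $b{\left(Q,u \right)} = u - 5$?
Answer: $\frac{514357}{22752465} \approx 0.022607$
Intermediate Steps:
$j{\left(g,O \right)} = -3 - O$ ($j{\left(g,O \right)} = -3 + \left(0 - O\right) = -3 - O$)
$b{\left(Q,u \right)} = -5 + u$ ($b{\left(Q,u \right)} = u - 5 = -5 + u$)
$w = -484$ ($w = -9 - 475 = -484$)
$\frac{1}{\left(-63 + w\right) \left(-235\right)} + \frac{b{\left(-18,j{\left(-1,-5 + 5 \right)} \right)}}{-354} = \frac{1}{\left(-63 - 484\right) \left(-235\right)} + \frac{-5 - 3}{-354} = \frac{1}{-547} \left(- \frac{1}{235}\right) + \left(-5 - 3\right) \left(- \frac{1}{354}\right) = \left(- \frac{1}{547}\right) \left(- \frac{1}{235}\right) + \left(-5 + \left(-3 + 0\right)\right) \left(- \frac{1}{354}\right) = \frac{1}{128545} + \left(-5 - 3\right) \left(- \frac{1}{354}\right) = \frac{1}{128545} - - \frac{4}{177} = \frac{1}{128545} + \frac{4}{177} = \frac{514357}{22752465}$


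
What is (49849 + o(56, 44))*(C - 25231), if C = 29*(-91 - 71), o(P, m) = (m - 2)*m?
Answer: -1547239513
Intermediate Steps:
o(P, m) = m*(-2 + m) (o(P, m) = (-2 + m)*m = m*(-2 + m))
C = -4698 (C = 29*(-162) = -4698)
(49849 + o(56, 44))*(C - 25231) = (49849 + 44*(-2 + 44))*(-4698 - 25231) = (49849 + 44*42)*(-29929) = (49849 + 1848)*(-29929) = 51697*(-29929) = -1547239513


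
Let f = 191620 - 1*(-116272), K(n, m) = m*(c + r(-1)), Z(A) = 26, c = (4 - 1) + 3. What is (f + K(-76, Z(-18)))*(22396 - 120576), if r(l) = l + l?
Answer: -30239047280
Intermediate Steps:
c = 6 (c = 3 + 3 = 6)
r(l) = 2*l
K(n, m) = 4*m (K(n, m) = m*(6 + 2*(-1)) = m*(6 - 2) = m*4 = 4*m)
f = 307892 (f = 191620 + 116272 = 307892)
(f + K(-76, Z(-18)))*(22396 - 120576) = (307892 + 4*26)*(22396 - 120576) = (307892 + 104)*(-98180) = 307996*(-98180) = -30239047280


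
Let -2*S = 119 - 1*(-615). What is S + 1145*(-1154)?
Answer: -1321697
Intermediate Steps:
S = -367 (S = -(119 - 1*(-615))/2 = -(119 + 615)/2 = -1/2*734 = -367)
S + 1145*(-1154) = -367 + 1145*(-1154) = -367 - 1321330 = -1321697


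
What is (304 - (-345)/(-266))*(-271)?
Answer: -21820649/266 ≈ -82033.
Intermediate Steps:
(304 - (-345)/(-266))*(-271) = (304 - (-345)*(-1)/266)*(-271) = (304 - 1*345/266)*(-271) = (304 - 345/266)*(-271) = (80519/266)*(-271) = -21820649/266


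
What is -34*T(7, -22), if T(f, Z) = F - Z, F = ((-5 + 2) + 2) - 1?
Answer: -680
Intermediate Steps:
F = -2 (F = (-3 + 2) - 1 = -1 - 1 = -2)
T(f, Z) = -2 - Z
-34*T(7, -22) = -34*(-2 - 1*(-22)) = -34*(-2 + 22) = -34*20 = -680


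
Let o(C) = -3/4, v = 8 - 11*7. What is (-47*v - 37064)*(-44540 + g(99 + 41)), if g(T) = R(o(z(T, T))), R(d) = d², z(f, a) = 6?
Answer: 24101893051/16 ≈ 1.5064e+9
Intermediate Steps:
v = -69 (v = 8 - 77 = -69)
o(C) = -¾ (o(C) = -3*¼ = -¾)
g(T) = 9/16 (g(T) = (-¾)² = 9/16)
(-47*v - 37064)*(-44540 + g(99 + 41)) = (-47*(-69) - 37064)*(-44540 + 9/16) = (3243 - 37064)*(-712631/16) = -33821*(-712631/16) = 24101893051/16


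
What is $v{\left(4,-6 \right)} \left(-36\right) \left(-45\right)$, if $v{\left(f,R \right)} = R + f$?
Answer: $-3240$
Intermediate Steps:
$v{\left(4,-6 \right)} \left(-36\right) \left(-45\right) = \left(-6 + 4\right) \left(-36\right) \left(-45\right) = \left(-2\right) \left(-36\right) \left(-45\right) = 72 \left(-45\right) = -3240$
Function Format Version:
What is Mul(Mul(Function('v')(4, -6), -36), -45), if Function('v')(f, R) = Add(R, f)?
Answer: -3240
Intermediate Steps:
Mul(Mul(Function('v')(4, -6), -36), -45) = Mul(Mul(Add(-6, 4), -36), -45) = Mul(Mul(-2, -36), -45) = Mul(72, -45) = -3240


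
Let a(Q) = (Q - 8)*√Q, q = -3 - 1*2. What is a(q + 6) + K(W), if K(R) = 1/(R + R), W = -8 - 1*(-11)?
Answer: -41/6 ≈ -6.8333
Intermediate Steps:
q = -5 (q = -3 - 2 = -5)
W = 3 (W = -8 + 11 = 3)
K(R) = 1/(2*R)
a(Q) = √Q*(-8 + Q) (a(Q) = (-8 + Q)*√Q = √Q*(-8 + Q))
a(q + 6) + K(W) = √(-5 + 6)*(-8 + (-5 + 6)) + (½)/3 = √1*(-8 + 1) + (½)*(⅓) = 1*(-7) + ⅙ = -7 + ⅙ = -41/6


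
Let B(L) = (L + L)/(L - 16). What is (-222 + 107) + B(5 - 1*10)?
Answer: -2405/21 ≈ -114.52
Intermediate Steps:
B(L) = 2*L/(-16 + L) (B(L) = (2*L)/(-16 + L) = 2*L/(-16 + L))
(-222 + 107) + B(5 - 1*10) = (-222 + 107) + 2*(5 - 1*10)/(-16 + (5 - 1*10)) = -115 + 2*(5 - 10)/(-16 + (5 - 10)) = -115 + 2*(-5)/(-16 - 5) = -115 + 2*(-5)/(-21) = -115 + 2*(-5)*(-1/21) = -115 + 10/21 = -2405/21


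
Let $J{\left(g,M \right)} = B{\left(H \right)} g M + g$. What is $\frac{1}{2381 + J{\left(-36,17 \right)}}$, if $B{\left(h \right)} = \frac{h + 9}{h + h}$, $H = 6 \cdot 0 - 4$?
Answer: $\frac{2}{5455} \approx 0.00036664$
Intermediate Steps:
$H = -4$ ($H = 0 - 4 = -4$)
$B{\left(h \right)} = \frac{9 + h}{2 h}$
$J{\left(g,M \right)} = g - \frac{5 M g}{8}$ ($J{\left(g,M \right)} = \frac{9 - 4}{2 \left(-4\right)} g M + g = \frac{1}{2} \left(- \frac{1}{4}\right) 5 g M + g = - \frac{5 g}{8} M + g = - \frac{5 M g}{8} + g = g - \frac{5 M g}{8}$)
$\frac{1}{2381 + J{\left(-36,17 \right)}} = \frac{1}{2381 + \frac{1}{8} \left(-36\right) \left(8 - 85\right)} = \frac{1}{2381 + \frac{1}{8} \left(-36\right) \left(-77\right)} = \frac{1}{2381 + \frac{693}{2}} = \frac{1}{\frac{5455}{2}} = \frac{2}{5455}$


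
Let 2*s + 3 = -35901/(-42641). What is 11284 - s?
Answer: 481207055/42641 ≈ 11285.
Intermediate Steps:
s = -46011/42641 (s = -3/2 + (-35901/(-42641))/2 = -3/2 + (-35901*(-1/42641))/2 = -3/2 + (½)*(35901/42641) = -3/2 + 35901/85282 = -46011/42641 ≈ -1.0790)
11284 - s = 11284 - 1*(-46011/42641) = 11284 + 46011/42641 = 481207055/42641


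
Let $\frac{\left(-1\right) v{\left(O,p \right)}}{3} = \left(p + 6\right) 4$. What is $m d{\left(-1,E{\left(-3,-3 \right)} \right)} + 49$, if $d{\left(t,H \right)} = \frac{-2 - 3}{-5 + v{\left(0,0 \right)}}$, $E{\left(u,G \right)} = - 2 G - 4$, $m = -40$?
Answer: $\frac{3573}{77} \approx 46.403$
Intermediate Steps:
$v{\left(O,p \right)} = -72 - 12 p$ ($v{\left(O,p \right)} = - 3 \left(p + 6\right) 4 = - 3 \left(6 + p\right) 4 = - 3 \left(24 + 4 p\right) = -72 - 12 p$)
$E{\left(u,G \right)} = -4 - 2 G$
$d{\left(t,H \right)} = \frac{5}{77}$ ($d{\left(t,H \right)} = \frac{-2 - 3}{-5 - 72} = - \frac{5}{-5 + \left(-72 + 0\right)} = - \frac{5}{-5 - 72} = - \frac{5}{-77} = \left(-5\right) \left(- \frac{1}{77}\right) = \frac{5}{77}$)
$m d{\left(-1,E{\left(-3,-3 \right)} \right)} + 49 = \left(-40\right) \frac{5}{77} + 49 = - \frac{200}{77} + 49 = \frac{3573}{77}$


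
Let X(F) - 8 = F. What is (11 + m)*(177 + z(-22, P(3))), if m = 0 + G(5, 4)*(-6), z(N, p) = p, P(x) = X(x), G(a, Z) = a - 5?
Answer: 2068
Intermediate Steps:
X(F) = 8 + F
G(a, Z) = -5 + a
P(x) = 8 + x
m = 0 (m = 0 + (-5 + 5)*(-6) = 0 + 0*(-6) = 0 + 0 = 0)
(11 + m)*(177 + z(-22, P(3))) = (11 + 0)*(177 + (8 + 3)) = 11*(177 + 11) = 11*188 = 2068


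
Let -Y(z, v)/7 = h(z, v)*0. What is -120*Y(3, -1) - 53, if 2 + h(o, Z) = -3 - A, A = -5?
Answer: -53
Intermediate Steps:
h(o, Z) = 0 (h(o, Z) = -2 + (-3 - 1*(-5)) = -2 + (-3 + 5) = -2 + 2 = 0)
Y(z, v) = 0 (Y(z, v) = -0*0 = -7*0 = 0)
-120*Y(3, -1) - 53 = -120*0 - 53 = 0 - 53 = -53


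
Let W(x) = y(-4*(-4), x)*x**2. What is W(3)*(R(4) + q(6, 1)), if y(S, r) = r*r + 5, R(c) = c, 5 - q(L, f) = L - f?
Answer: 504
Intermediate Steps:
q(L, f) = 5 + f - L (q(L, f) = 5 - (L - f) = 5 + (f - L) = 5 + f - L)
y(S, r) = 5 + r**2 (y(S, r) = r**2 + 5 = 5 + r**2)
W(x) = x**2*(5 + x**2) (W(x) = (5 + x**2)*x**2 = x**2*(5 + x**2))
W(3)*(R(4) + q(6, 1)) = (3**2*(5 + 3**2))*(4 + (5 + 1 - 1*6)) = (9*(5 + 9))*(4 + (5 + 1 - 6)) = (9*14)*(4 + 0) = 126*4 = 504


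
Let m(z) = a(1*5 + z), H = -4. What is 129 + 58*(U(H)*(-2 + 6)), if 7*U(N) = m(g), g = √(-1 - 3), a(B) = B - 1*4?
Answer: 1135/7 + 464*I/7 ≈ 162.14 + 66.286*I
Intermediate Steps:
a(B) = -4 + B (a(B) = B - 4 = -4 + B)
g = 2*I (g = √(-4) = 2*I ≈ 2.0*I)
m(z) = 1 + z (m(z) = -4 + (1*5 + z) = -4 + (5 + z) = 1 + z)
U(N) = ⅐ + 2*I/7 (U(N) = (1 + 2*I)/7 = ⅐ + 2*I/7)
129 + 58*(U(H)*(-2 + 6)) = 129 + 58*((⅐ + 2*I/7)*(-2 + 6)) = 129 + 58*((⅐ + 2*I/7)*4) = 129 + 58*(4/7 + 8*I/7) = 129 + (232/7 + 464*I/7) = 1135/7 + 464*I/7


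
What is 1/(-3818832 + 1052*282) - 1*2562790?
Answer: -9026576928721/3522168 ≈ -2.5628e+6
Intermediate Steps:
1/(-3818832 + 1052*282) - 1*2562790 = 1/(-3818832 + 296664) - 2562790 = 1/(-3522168) - 2562790 = -1/3522168 - 2562790 = -9026576928721/3522168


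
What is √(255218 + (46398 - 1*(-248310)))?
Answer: 13*√3254 ≈ 741.57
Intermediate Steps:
√(255218 + (46398 - 1*(-248310))) = √(255218 + (46398 + 248310)) = √(255218 + 294708) = √549926 = 13*√3254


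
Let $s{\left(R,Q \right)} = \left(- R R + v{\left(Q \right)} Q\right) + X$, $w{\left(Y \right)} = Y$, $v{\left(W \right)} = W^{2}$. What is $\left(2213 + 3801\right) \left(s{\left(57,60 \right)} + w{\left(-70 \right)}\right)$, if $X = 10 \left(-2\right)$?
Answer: $1278943254$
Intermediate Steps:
$X = -20$
$s{\left(R,Q \right)} = -20 + Q^{3} - R^{2}$ ($s{\left(R,Q \right)} = \left(- R R + Q^{2} Q\right) - 20 = \left(- R^{2} + Q^{3}\right) - 20 = \left(Q^{3} - R^{2}\right) - 20 = -20 + Q^{3} - R^{2}$)
$\left(2213 + 3801\right) \left(s{\left(57,60 \right)} + w{\left(-70 \right)}\right) = \left(2213 + 3801\right) \left(\left(-20 + 60^{3} - 57^{2}\right) - 70\right) = 6014 \left(\left(-20 + 216000 - 3249\right) - 70\right) = 6014 \left(212731 - 70\right) = 6014 \cdot 212661 = 1278943254$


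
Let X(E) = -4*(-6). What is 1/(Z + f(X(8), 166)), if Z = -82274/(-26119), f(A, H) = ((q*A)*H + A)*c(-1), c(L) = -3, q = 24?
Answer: -26119/7493981206 ≈ -3.4853e-6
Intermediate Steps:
X(E) = 24
f(A, H) = -3*A - 72*A*H (f(A, H) = ((24*A)*H + A)*(-3) = (24*A*H + A)*(-3) = (A + 24*A*H)*(-3) = -3*A - 72*A*H)
Z = 82274/26119 (Z = -82274*(-1/26119) = 82274/26119 ≈ 3.1500)
1/(Z + f(X(8), 166)) = 1/(82274/26119 - 3*24*(1 + 24*166)) = 1/(82274/26119 - 3*24*(1 + 3984)) = 1/(82274/26119 - 3*24*3985) = 1/(82274/26119 - 286920) = 1/(-7493981206/26119) = -26119/7493981206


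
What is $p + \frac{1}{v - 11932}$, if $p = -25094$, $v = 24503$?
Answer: $- \frac{315456673}{12571} \approx -25094.0$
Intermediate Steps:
$p + \frac{1}{v - 11932} = -25094 + \frac{1}{24503 - 11932} = -25094 + \frac{1}{12571} = - \frac{315456673}{12571}$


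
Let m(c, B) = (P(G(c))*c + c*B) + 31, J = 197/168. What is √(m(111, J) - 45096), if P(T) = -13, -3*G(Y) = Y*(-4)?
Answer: I*√36360226/28 ≈ 215.36*I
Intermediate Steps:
G(Y) = 4*Y/3 (G(Y) = -Y*(-4)/3 = -(-4)*Y/3 = 4*Y/3)
J = 197/168 (J = 197*(1/168) = 197/168 ≈ 1.1726)
m(c, B) = 31 - 13*c + B*c (m(c, B) = (-13*c + c*B) + 31 = (-13*c + B*c) + 31 = 31 - 13*c + B*c)
√(m(111, J) - 45096) = √((31 - 13*111 + (197/168)*111) - 45096) = √((31 - 1443 + 7289/56) - 45096) = √(-71783/56 - 45096) = √(-2597159/56) = I*√36360226/28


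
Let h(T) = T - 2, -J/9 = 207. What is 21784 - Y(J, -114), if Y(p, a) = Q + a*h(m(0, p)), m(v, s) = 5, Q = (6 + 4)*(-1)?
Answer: 22136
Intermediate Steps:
J = -1863 (J = -9*207 = -1863)
Q = -10 (Q = 10*(-1) = -10)
h(T) = -2 + T
Y(p, a) = -10 + 3*a (Y(p, a) = -10 + a*(-2 + 5) = -10 + a*3 = -10 + 3*a)
21784 - Y(J, -114) = 21784 - (-10 + 3*(-114)) = 21784 - (-10 - 342) = 21784 - 1*(-352) = 21784 + 352 = 22136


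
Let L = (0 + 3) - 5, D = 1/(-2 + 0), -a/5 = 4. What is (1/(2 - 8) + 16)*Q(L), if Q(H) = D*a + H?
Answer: 380/3 ≈ 126.67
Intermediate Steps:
a = -20 (a = -5*4 = -20)
D = -½ (D = 1/(-2) = -½ ≈ -0.50000)
L = -2 (L = 3 - 5 = -2)
Q(H) = 10 + H (Q(H) = -½*(-20) + H = 10 + H)
(1/(2 - 8) + 16)*Q(L) = (1/(2 - 8) + 16)*(10 - 2) = (1/(-6) + 16)*8 = (-⅙ + 16)*8 = (95/6)*8 = 380/3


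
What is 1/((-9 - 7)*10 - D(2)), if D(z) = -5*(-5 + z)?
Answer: -1/175 ≈ -0.0057143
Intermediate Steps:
D(z) = 25 - 5*z
1/((-9 - 7)*10 - D(2)) = 1/((-9 - 7)*10 - (25 - 5*2)) = 1/(-16*10 - (25 - 10)) = 1/(-160 - 1*15) = 1/(-160 - 15) = 1/(-175) = -1/175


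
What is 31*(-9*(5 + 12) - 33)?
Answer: -5766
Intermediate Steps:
31*(-9*(5 + 12) - 33) = 31*(-9*17 - 33) = 31*(-153 - 33) = 31*(-186) = -5766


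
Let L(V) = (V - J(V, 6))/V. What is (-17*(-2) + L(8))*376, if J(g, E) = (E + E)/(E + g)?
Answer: 91838/7 ≈ 13120.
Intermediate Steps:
J(g, E) = 2*E/(E + g) (J(g, E) = (2*E)/(E + g) = 2*E/(E + g))
L(V) = (V - 12/(6 + V))/V (L(V) = (V - 2*6/(6 + V))/V = (V - 12/(6 + V))/V)
(-17*(-2) + L(8))*376 = (-17*(-2) + (-12 + 8*(6 + 8))/(8*(6 + 8)))*376 = (34 + (1/8)*(-12 + 8*14)/14)*376 = (34 + (1/8)*(1/14)*(-12 + 112))*376 = (34 + (1/8)*(1/14)*100)*376 = (34 + 25/28)*376 = (977/28)*376 = 91838/7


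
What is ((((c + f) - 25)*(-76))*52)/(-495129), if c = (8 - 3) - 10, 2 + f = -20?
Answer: -205504/495129 ≈ -0.41505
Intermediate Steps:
f = -22 (f = -2 - 20 = -22)
c = -5 (c = 5 - 10 = -5)
((((c + f) - 25)*(-76))*52)/(-495129) = ((((-5 - 22) - 25)*(-76))*52)/(-495129) = (((-27 - 25)*(-76))*52)*(-1/495129) = (-52*(-76)*52)*(-1/495129) = (3952*52)*(-1/495129) = 205504*(-1/495129) = -205504/495129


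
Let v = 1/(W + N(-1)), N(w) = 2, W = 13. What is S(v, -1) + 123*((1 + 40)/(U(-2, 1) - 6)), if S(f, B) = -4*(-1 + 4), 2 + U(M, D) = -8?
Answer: -5235/16 ≈ -327.19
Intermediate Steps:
U(M, D) = -10 (U(M, D) = -2 - 8 = -10)
v = 1/15 (v = 1/(13 + 2) = 1/15 ≈ 0.066667)
S(f, B) = -12 (S(f, B) = -4*3 = -12)
S(v, -1) + 123*((1 + 40)/(U(-2, 1) - 6)) = -12 + 123*((1 + 40)/(-10 - 6)) = -12 + 123*(41/(-16)) = -12 + 123*(41*(-1/16)) = -12 + 123*(-41/16) = -12 - 5043/16 = -5235/16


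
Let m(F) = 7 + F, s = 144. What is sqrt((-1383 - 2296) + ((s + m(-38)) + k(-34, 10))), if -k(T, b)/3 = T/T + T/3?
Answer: I*sqrt(3535) ≈ 59.456*I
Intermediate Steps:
k(T, b) = -3 - T (k(T, b) = -3*(T/T + T/3) = -3*(1 + T*(1/3)) = -3*(1 + T/3) = -3 - T)
sqrt((-1383 - 2296) + ((s + m(-38)) + k(-34, 10))) = sqrt((-1383 - 2296) + ((144 + (7 - 38)) + (-3 - 1*(-34)))) = sqrt(-3679 + ((144 - 31) + (-3 + 34))) = sqrt(-3679 + (113 + 31)) = sqrt(-3679 + 144) = sqrt(-3535) = I*sqrt(3535)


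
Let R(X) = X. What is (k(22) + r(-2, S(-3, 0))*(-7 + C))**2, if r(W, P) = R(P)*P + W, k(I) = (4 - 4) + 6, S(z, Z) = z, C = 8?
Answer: 169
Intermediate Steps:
k(I) = 6 (k(I) = 0 + 6 = 6)
r(W, P) = W + P**2 (r(W, P) = P*P + W = P**2 + W = W + P**2)
(k(22) + r(-2, S(-3, 0))*(-7 + C))**2 = (6 + (-2 + (-3)**2)*(-7 + 8))**2 = (6 + (-2 + 9)*1)**2 = (6 + 7*1)**2 = (6 + 7)**2 = 13**2 = 169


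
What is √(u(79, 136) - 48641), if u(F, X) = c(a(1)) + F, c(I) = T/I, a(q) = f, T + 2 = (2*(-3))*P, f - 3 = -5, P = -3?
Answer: I*√48570 ≈ 220.39*I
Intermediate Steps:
f = -2 (f = 3 - 5 = -2)
T = 16 (T = -2 + (2*(-3))*(-3) = -2 - 6*(-3) = -2 + 18 = 16)
a(q) = -2
c(I) = 16/I
u(F, X) = -8 + F (u(F, X) = 16/(-2) + F = 16*(-½) + F = -8 + F)
√(u(79, 136) - 48641) = √((-8 + 79) - 48641) = √(71 - 48641) = √(-48570) = I*√48570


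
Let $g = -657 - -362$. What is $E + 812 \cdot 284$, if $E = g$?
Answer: $230313$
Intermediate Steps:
$g = -295$ ($g = -657 + 362 = -295$)
$E = -295$
$E + 812 \cdot 284 = -295 + 812 \cdot 284 = -295 + 230608 = 230313$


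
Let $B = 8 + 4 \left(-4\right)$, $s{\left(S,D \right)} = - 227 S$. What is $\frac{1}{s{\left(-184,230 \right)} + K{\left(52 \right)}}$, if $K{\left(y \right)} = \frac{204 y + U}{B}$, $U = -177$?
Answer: $\frac{8}{323713} \approx 2.4713 \cdot 10^{-5}$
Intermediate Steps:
$B = -8$ ($B = 8 - 16 = -8$)
$K{\left(y \right)} = \frac{177}{8} - \frac{51 y}{2}$ ($K{\left(y \right)} = \frac{204 y - 177}{-8} = \left(-177 + 204 y\right) \left(- \frac{1}{8}\right) = \frac{177}{8} - \frac{51 y}{2}$)
$\frac{1}{s{\left(-184,230 \right)} + K{\left(52 \right)}} = \frac{1}{\left(-227\right) \left(-184\right) + \left(\frac{177}{8} - 1326\right)} = \frac{1}{41768 + \left(\frac{177}{8} - 1326\right)} = \frac{1}{41768 - \frac{10431}{8}} = \frac{1}{\frac{323713}{8}} = \frac{8}{323713}$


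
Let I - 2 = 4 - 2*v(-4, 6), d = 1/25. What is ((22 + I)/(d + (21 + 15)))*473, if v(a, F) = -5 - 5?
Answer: 567600/901 ≈ 629.97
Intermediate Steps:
v(a, F) = -10
d = 1/25 ≈ 0.040000
I = 26 (I = 2 + (4 - 2*(-10)) = 2 + (4 + 20) = 2 + 24 = 26)
((22 + I)/(d + (21 + 15)))*473 = ((22 + 26)/(1/25 + (21 + 15)))*473 = (48/(1/25 + 36))*473 = (48/(901/25))*473 = (48*(25/901))*473 = (1200/901)*473 = 567600/901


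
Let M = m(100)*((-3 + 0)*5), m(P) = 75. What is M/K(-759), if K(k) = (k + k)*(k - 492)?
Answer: -125/211002 ≈ -0.00059241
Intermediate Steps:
K(k) = 2*k*(-492 + k) (K(k) = (2*k)*(-492 + k) = 2*k*(-492 + k))
M = -1125 (M = 75*((-3 + 0)*5) = 75*(-3*5) = 75*(-15) = -1125)
M/K(-759) = -1125*(-1/(1518*(-492 - 759))) = -1125/(2*(-759)*(-1251)) = -1125/1899018 = -1125*1/1899018 = -125/211002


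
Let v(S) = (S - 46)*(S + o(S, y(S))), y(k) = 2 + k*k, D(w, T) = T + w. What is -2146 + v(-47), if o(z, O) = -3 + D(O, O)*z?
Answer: 19331066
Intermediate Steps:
y(k) = 2 + k²
o(z, O) = -3 + 2*O*z (o(z, O) = -3 + (O + O)*z = -3 + (2*O)*z = -3 + 2*O*z)
v(S) = (-46 + S)*(-3 + S + 2*S*(2 + S²)) (v(S) = (S - 46)*(S + (-3 + 2*(2 + S²)*S)) = (-46 + S)*(S + (-3 + 2*S*(2 + S²))) = (-46 + S)*(-3 + S + 2*S*(2 + S²)))
-2146 + v(-47) = -2146 + (138 - 233*(-47) - 92*(-47)³ + 2*(-47)⁴ + 5*(-47)²) = -2146 + (138 + 10951 - 92*(-103823) + 2*4879681 + 5*2209) = -2146 + (138 + 10951 + 9551716 + 9759362 + 11045) = -2146 + 19333212 = 19331066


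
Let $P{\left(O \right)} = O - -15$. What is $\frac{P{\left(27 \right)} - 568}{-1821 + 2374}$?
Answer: $- \frac{526}{553} \approx -0.95118$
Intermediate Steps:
$P{\left(O \right)} = 15 + O$ ($P{\left(O \right)} = O + 15 = 15 + O$)
$\frac{P{\left(27 \right)} - 568}{-1821 + 2374} = \frac{\left(15 + 27\right) - 568}{-1821 + 2374} = \frac{42 - 568}{553} = \left(-526\right) \frac{1}{553} = - \frac{526}{553}$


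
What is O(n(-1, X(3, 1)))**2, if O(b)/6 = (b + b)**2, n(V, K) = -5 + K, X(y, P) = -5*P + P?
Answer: 3779136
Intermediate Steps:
X(y, P) = -4*P
O(b) = 24*b**2 (O(b) = 6*(b + b)**2 = 6*(2*b)**2 = 6*(4*b**2) = 24*b**2)
O(n(-1, X(3, 1)))**2 = (24*(-5 - 4*1)**2)**2 = (24*(-5 - 4)**2)**2 = (24*(-9)**2)**2 = (24*81)**2 = 1944**2 = 3779136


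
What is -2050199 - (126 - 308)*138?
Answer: -2025083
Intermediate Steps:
-2050199 - (126 - 308)*138 = -2050199 - (-182)*138 = -2050199 - 1*(-25116) = -2050199 + 25116 = -2025083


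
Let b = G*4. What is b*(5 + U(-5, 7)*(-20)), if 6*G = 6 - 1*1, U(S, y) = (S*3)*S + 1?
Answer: -5050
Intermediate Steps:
U(S, y) = 1 + 3*S² (U(S, y) = (3*S)*S + 1 = 3*S² + 1 = 1 + 3*S²)
G = ⅚ (G = (6 - 1*1)/6 = (6 - 1)/6 = (⅙)*5 = ⅚ ≈ 0.83333)
b = 10/3 (b = (⅚)*4 = 10/3 ≈ 3.3333)
b*(5 + U(-5, 7)*(-20)) = 10*(5 + (1 + 3*(-5)²)*(-20))/3 = 10*(5 + (1 + 3*25)*(-20))/3 = 10*(5 + (1 + 75)*(-20))/3 = 10*(5 + 76*(-20))/3 = 10*(5 - 1520)/3 = (10/3)*(-1515) = -5050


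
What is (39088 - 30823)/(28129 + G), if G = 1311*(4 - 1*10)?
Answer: 8265/20263 ≈ 0.40789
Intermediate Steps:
G = -7866 (G = 1311*(4 - 10) = 1311*(-6) = -7866)
(39088 - 30823)/(28129 + G) = (39088 - 30823)/(28129 - 7866) = 8265/20263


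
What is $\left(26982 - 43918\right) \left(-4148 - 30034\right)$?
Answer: $578906352$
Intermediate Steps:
$\left(26982 - 43918\right) \left(-4148 - 30034\right) = \left(-16936\right) \left(-34182\right) = 578906352$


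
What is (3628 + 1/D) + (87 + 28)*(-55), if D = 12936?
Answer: -34888391/12936 ≈ -2697.0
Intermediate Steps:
(3628 + 1/D) + (87 + 28)*(-55) = (3628 + 1/12936) + (87 + 28)*(-55) = (3628 + 1/12936) + 115*(-55) = 46931809/12936 - 6325 = -34888391/12936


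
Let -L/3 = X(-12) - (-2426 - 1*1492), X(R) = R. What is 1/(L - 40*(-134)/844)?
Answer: -211/2471158 ≈ -8.5385e-5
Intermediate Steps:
L = -11718 (L = -3*(-12 - (-2426 - 1*1492)) = -3*(-12 - (-2426 - 1492)) = -3*(-12 - 1*(-3918)) = -3*(-12 + 3918) = -3*3906 = -11718)
1/(L - 40*(-134)/844) = 1/(-11718 - 40*(-134)/844) = 1/(-11718 + 5360*(1/844)) = 1/(-11718 + 1340/211) = 1/(-2471158/211) = -211/2471158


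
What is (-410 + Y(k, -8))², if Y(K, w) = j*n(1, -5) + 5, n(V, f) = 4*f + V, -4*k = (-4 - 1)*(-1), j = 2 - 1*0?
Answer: 196249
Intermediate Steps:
j = 2 (j = 2 + 0 = 2)
k = -5/4 (k = -(-4 - 1)*(-1)/4 = -(-5)*(-1)/4 = -¼*5 = -5/4 ≈ -1.2500)
n(V, f) = V + 4*f
Y(K, w) = -33 (Y(K, w) = 2*(1 + 4*(-5)) + 5 = 2*(1 - 20) + 5 = 2*(-19) + 5 = -38 + 5 = -33)
(-410 + Y(k, -8))² = (-410 - 33)² = (-443)² = 196249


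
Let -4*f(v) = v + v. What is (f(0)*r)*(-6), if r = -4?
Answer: 0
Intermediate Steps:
f(v) = -v/2 (f(v) = -(v + v)/4 = -v/2)
(f(0)*r)*(-6) = (-½*0*(-4))*(-6) = (0*(-4))*(-6) = 0*(-6) = 0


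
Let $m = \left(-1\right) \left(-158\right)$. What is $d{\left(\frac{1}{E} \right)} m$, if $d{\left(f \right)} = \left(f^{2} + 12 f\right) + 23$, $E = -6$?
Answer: $\frac{59803}{18} \approx 3322.4$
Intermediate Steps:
$d{\left(f \right)} = 23 + f^{2} + 12 f$
$m = 158$
$d{\left(\frac{1}{E} \right)} m = \left(23 + \left(\frac{1}{-6}\right)^{2} + \frac{12}{-6}\right) 158 = \left(23 + \left(- \frac{1}{6}\right)^{2} + 12 \left(- \frac{1}{6}\right)\right) 158 = \left(23 + \frac{1}{36} - 2\right) 158 = \frac{757}{36} \cdot 158 = \frac{59803}{18}$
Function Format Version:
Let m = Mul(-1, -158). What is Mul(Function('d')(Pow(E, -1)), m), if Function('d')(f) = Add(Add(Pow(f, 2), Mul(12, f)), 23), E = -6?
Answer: Rational(59803, 18) ≈ 3322.4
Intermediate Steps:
Function('d')(f) = Add(23, Pow(f, 2), Mul(12, f))
m = 158
Mul(Function('d')(Pow(E, -1)), m) = Mul(Add(23, Pow(Pow(-6, -1), 2), Mul(12, Pow(-6, -1))), 158) = Mul(Add(23, Pow(Rational(-1, 6), 2), Mul(12, Rational(-1, 6))), 158) = Mul(Add(23, Rational(1, 36), -2), 158) = Mul(Rational(757, 36), 158) = Rational(59803, 18)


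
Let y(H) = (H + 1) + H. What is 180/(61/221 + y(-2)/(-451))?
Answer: 8970390/14087 ≈ 636.79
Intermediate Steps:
y(H) = 1 + 2*H (y(H) = (1 + H) + H = 1 + 2*H)
180/(61/221 + y(-2)/(-451)) = 180/(61/221 + (1 + 2*(-2))/(-451)) = 180/(61*(1/221) + (1 - 4)*(-1/451)) = 180/(61/221 - 3*(-1/451)) = 180/(61/221 + 3/451) = 180/(28174/99671) = 180*(99671/28174) = 8970390/14087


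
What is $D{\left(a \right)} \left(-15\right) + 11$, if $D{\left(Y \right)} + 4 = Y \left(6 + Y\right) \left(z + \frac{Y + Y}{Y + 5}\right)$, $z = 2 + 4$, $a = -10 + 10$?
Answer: $71$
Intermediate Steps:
$a = 0$
$z = 6$
$D{\left(Y \right)} = -4 + Y \left(6 + Y\right) \left(6 + \frac{2 Y}{5 + Y}\right)$ ($D{\left(Y \right)} = -4 + Y \left(6 + Y\right) \left(6 + \frac{Y + Y}{Y + 5}\right) = -4 + Y \left(6 + Y\right) \left(6 + \frac{2 Y}{5 + Y}\right)$)
$D{\left(a \right)} \left(-15\right) + 11 = \frac{2 \left(-10 + 4 \cdot 0^{3} + 39 \cdot 0^{2} + 88 \cdot 0\right)}{5 + 0} \left(-15\right) + 11 = \frac{2 \left(-10 + 4 \cdot 0 + 39 \cdot 0 + 0\right)}{5} \left(-15\right) + 11 = 2 \cdot \frac{1}{5} \left(-10 + 0 + 0 + 0\right) \left(-15\right) + 11 = 2 \cdot \frac{1}{5} \left(-10\right) \left(-15\right) + 11 = \left(-4\right) \left(-15\right) + 11 = 60 + 11 = 71$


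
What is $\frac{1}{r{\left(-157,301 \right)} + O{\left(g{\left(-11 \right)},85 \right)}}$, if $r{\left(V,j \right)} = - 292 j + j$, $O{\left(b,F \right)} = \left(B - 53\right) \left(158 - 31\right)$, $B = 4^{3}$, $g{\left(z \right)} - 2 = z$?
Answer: $- \frac{1}{86194} \approx -1.1602 \cdot 10^{-5}$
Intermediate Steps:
$g{\left(z \right)} = 2 + z$
$B = 64$
$O{\left(b,F \right)} = 1397$ ($O{\left(b,F \right)} = \left(64 - 53\right) \left(158 - 31\right) = 11 \cdot 127 = 1397$)
$r{\left(V,j \right)} = - 291 j$
$\frac{1}{r{\left(-157,301 \right)} + O{\left(g{\left(-11 \right)},85 \right)}} = \frac{1}{\left(-291\right) 301 + 1397} = \frac{1}{-87591 + 1397} = \frac{1}{-86194} = - \frac{1}{86194}$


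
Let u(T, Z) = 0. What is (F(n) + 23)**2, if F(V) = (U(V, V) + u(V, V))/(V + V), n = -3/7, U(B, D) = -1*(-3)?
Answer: 1521/4 ≈ 380.25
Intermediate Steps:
U(B, D) = 3
n = -3/7 (n = -3*1/7 = -3/7 ≈ -0.42857)
F(V) = 3/(2*V) (F(V) = (3 + 0)/(V + V) = 3/((2*V)) = 3*(1/(2*V)) = 3/(2*V))
(F(n) + 23)**2 = (3/(2*(-3/7)) + 23)**2 = ((3/2)*(-7/3) + 23)**2 = (-7/2 + 23)**2 = (39/2)**2 = 1521/4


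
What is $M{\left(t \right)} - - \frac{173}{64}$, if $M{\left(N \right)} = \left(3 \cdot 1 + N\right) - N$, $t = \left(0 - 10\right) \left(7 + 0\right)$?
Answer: $\frac{365}{64} \approx 5.7031$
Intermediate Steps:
$t = -70$ ($t = \left(-10\right) 7 = -70$)
$M{\left(N \right)} = 3$ ($M{\left(N \right)} = \left(3 + N\right) - N = 3$)
$M{\left(t \right)} - - \frac{173}{64} = 3 - - \frac{173}{64} = 3 + \frac{173}{64} = \frac{365}{64}$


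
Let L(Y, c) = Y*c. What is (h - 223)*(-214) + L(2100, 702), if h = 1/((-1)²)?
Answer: 1521708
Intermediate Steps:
h = 1 (h = 1/1 = 1)
(h - 223)*(-214) + L(2100, 702) = (1 - 223)*(-214) + 2100*702 = -222*(-214) + 1474200 = 47508 + 1474200 = 1521708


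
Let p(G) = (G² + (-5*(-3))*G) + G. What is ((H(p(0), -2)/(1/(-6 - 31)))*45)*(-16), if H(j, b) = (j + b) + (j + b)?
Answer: -106560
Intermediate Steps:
p(G) = G² + 16*G (p(G) = (G² + 15*G) + G = G² + 16*G)
H(j, b) = 2*b + 2*j (H(j, b) = (b + j) + (b + j) = 2*b + 2*j)
((H(p(0), -2)/(1/(-6 - 31)))*45)*(-16) = (((2*(-2) + 2*(0*(16 + 0)))/(1/(-6 - 31)))*45)*(-16) = (((-4 + 2*(0*16))/(1/(-37)))*45)*(-16) = (((-4 + 2*0)/(-1/37))*45)*(-16) = (((-4 + 0)*(-37))*45)*(-16) = (-4*(-37)*45)*(-16) = (148*45)*(-16) = 6660*(-16) = -106560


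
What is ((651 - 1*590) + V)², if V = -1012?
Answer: 904401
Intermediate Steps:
((651 - 1*590) + V)² = ((651 - 1*590) - 1012)² = ((651 - 590) - 1012)² = (61 - 1012)² = (-951)² = 904401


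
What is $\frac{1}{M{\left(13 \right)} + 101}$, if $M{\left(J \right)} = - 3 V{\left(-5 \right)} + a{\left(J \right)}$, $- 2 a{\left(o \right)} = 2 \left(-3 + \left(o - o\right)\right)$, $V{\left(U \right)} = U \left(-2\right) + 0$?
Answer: $\frac{1}{74} \approx 0.013514$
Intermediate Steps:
$V{\left(U \right)} = - 2 U$ ($V{\left(U \right)} = - 2 U + 0 = - 2 U$)
$a{\left(o \right)} = 3$ ($a{\left(o \right)} = - \frac{2 \left(-3 + \left(o - o\right)\right)}{2} = - \frac{2 \left(-3 + 0\right)}{2} = - \frac{2 \left(-3\right)}{2} = \left(- \frac{1}{2}\right) \left(-6\right) = 3$)
$M{\left(J \right)} = -27$ ($M{\left(J \right)} = - 3 \left(\left(-2\right) \left(-5\right)\right) + 3 = \left(-3\right) 10 + 3 = -30 + 3 = -27$)
$\frac{1}{M{\left(13 \right)} + 101} = \frac{1}{-27 + 101} = \frac{1}{74}$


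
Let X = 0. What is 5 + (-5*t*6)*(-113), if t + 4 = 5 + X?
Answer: 3395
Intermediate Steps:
t = 1 (t = -4 + (5 + 0) = -4 + 5 = 1)
5 + (-5*t*6)*(-113) = 5 + (-5*1*6)*(-113) = 5 - 5*6*(-113) = 5 - 30*(-113) = 5 + 3390 = 3395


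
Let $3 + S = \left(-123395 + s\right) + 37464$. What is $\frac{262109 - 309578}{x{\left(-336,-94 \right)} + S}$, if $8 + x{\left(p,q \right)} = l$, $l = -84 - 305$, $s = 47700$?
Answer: $\frac{15823}{12877} \approx 1.2288$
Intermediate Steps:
$l = -389$ ($l = -84 - 305 = -389$)
$x{\left(p,q \right)} = -397$ ($x{\left(p,q \right)} = -8 - 389 = -397$)
$S = -38234$ ($S = -3 + \left(\left(-123395 + 47700\right) + 37464\right) = -3 + \left(-75695 + 37464\right) = -3 - 38231 = -38234$)
$\frac{262109 - 309578}{x{\left(-336,-94 \right)} + S} = \frac{262109 - 309578}{-397 - 38234} = - \frac{47469}{-38631} = \left(-47469\right) \left(- \frac{1}{38631}\right) = \frac{15823}{12877}$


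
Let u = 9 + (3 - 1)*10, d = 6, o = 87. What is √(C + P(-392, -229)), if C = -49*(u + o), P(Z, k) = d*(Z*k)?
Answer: 14*√2719 ≈ 730.02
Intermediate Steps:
u = 29 (u = 9 + 2*10 = 9 + 20 = 29)
P(Z, k) = 6*Z*k (P(Z, k) = 6*(Z*k) = 6*Z*k)
C = -5684 (C = -49*(29 + 87) = -49*116 = -5684)
√(C + P(-392, -229)) = √(-5684 + 6*(-392)*(-229)) = √(-5684 + 538608) = √532924 = 14*√2719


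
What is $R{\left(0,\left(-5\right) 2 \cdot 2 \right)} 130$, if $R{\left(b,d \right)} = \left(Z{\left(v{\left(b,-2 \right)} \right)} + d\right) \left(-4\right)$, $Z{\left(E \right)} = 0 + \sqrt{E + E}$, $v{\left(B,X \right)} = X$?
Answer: $10400 - 1040 i \approx 10400.0 - 1040.0 i$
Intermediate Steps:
$Z{\left(E \right)} = \sqrt{2} \sqrt{E}$ ($Z{\left(E \right)} = 0 + \sqrt{2 E} = 0 + \sqrt{2} \sqrt{E} = \sqrt{2} \sqrt{E}$)
$R{\left(b,d \right)} = - 8 i - 4 d$ ($R{\left(b,d \right)} = \left(\sqrt{2} \sqrt{-2} + d\right) \left(-4\right) = \left(\sqrt{2} i \sqrt{2} + d\right) \left(-4\right) = \left(2 i + d\right) \left(-4\right) = \left(d + 2 i\right) \left(-4\right) = - 8 i - 4 d$)
$R{\left(0,\left(-5\right) 2 \cdot 2 \right)} 130 = \left(- 8 i - 4 \left(-5\right) 2 \cdot 2\right) 130 = \left(- 8 i - 4 \left(\left(-10\right) 2\right)\right) 130 = \left(- 8 i - -80\right) 130 = \left(- 8 i + 80\right) 130 = \left(80 - 8 i\right) 130 = 10400 - 1040 i$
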